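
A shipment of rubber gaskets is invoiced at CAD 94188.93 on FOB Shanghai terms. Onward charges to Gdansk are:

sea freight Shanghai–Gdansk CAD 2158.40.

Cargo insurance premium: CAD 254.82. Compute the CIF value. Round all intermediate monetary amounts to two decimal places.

CIF = FOB price + freight + insurance
CIF = 94188.93 + 2158.40 + 254.82 = 96602.15

CIF value: CAD 96602.15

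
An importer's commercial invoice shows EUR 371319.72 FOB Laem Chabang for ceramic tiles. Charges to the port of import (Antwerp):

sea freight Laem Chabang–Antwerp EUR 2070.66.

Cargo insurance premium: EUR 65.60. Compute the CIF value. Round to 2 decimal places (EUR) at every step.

CIF value: EUR 373455.98

CIF = FOB price + freight + insurance
CIF = 371319.72 + 2070.66 + 65.60 = 373455.98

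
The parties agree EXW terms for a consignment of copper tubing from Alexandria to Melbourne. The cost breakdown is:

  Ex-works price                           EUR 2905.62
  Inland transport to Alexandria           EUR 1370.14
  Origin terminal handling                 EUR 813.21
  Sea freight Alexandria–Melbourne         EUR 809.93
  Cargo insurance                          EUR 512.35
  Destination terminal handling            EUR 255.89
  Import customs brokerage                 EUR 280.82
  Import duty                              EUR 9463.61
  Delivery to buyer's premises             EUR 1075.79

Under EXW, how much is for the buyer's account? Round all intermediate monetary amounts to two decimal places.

Buyer's account: EUR 14581.74

EXW: the seller makes goods available at their premises; the buyer bears all onward costs.
Seller's account: goods 2905.62 = 2905.62
Buyer's account: inland to port 1370.14 + origin terminal 813.21 + freight 809.93 + insurance 512.35 + destination terminal 255.89 + brokerage 280.82 + duty 9463.61 + delivery 1075.79 = 14581.74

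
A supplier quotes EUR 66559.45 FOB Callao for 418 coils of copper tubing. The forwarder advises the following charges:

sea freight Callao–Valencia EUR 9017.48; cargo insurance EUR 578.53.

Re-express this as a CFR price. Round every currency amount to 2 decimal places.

Not relevant to the conversion: insurance — on the buyer under both terms; not part of either seller's price.
From FOB to CFR, the seller additionally bears: freight.
CFR price = 66559.45 + 9017.48 = 75576.93

CFR price: EUR 75576.93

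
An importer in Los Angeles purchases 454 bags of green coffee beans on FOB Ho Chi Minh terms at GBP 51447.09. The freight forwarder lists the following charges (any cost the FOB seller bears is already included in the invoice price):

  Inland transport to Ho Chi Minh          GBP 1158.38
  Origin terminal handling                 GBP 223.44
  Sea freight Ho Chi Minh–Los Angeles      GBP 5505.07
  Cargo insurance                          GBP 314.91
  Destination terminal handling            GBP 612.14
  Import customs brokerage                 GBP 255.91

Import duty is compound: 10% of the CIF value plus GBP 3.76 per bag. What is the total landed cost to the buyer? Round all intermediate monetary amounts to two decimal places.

Total landed cost: GBP 65568.87

FOB: the seller bears costs until goods are on board at the origin port; the buyer bears freight, insurance and all costs thereafter.
Already in the invoice (seller's account under FOB): inland to port, origin terminal — exclude.
CIF value = FOB price + freight + insurance = 51447.09 + 5505.07 + 314.91 = 57267.07
Ad valorem component: 57267.07 × 10% = 5726.71
Specific component: 454 × 3.76 = 1707.04
Import duty = 5726.71 + 1707.04 = 7433.75
Buyer bears: freight 5505.07 + insurance 314.91 + destination terminal 612.14 + brokerage 255.91 + duty 7433.75 = 14121.78
Landed cost = invoice 51447.09 + 14121.78 = 65568.87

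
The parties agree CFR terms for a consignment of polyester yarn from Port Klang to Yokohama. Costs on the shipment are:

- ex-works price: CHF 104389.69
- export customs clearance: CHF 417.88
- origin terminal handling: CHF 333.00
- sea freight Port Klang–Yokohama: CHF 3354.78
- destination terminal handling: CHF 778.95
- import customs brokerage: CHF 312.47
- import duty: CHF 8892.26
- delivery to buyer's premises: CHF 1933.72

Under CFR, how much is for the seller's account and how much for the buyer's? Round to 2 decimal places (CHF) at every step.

Seller: CHF 108495.35; buyer: CHF 11917.40

CFR: the seller pays costs through ocean freight to the destination port, but not insurance.
Seller's account: goods 104389.69 + export clearance 417.88 + origin terminal 333.00 + freight 3354.78 = 108495.35
Buyer's account: destination terminal 778.95 + brokerage 312.47 + duty 8892.26 + delivery 1933.72 = 11917.40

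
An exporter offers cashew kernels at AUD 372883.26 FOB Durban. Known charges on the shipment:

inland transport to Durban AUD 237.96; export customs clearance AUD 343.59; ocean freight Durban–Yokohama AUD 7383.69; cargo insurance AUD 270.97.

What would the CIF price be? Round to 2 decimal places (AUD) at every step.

CIF price: AUD 380537.92

Not relevant to the conversion: inland to port, export clearance — on the seller under both FOB and CIF; already in the FOB price and stays in the CIF price.
From FOB to CIF, the seller additionally bears: freight, insurance.
CIF price = 372883.26 + 7383.69 + 270.97 = 380537.92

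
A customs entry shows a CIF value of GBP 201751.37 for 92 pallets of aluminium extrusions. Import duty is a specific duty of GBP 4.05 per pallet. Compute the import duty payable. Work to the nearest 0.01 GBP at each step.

Import duty = 92 × 4.05 = 372.60

Import duty: GBP 372.60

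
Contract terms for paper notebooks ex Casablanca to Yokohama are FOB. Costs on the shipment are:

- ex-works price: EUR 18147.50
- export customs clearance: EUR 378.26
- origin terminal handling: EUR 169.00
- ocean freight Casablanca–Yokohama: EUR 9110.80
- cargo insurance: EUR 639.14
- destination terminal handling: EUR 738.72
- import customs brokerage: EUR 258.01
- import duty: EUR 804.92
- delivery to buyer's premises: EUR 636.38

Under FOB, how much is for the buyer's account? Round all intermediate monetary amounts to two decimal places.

FOB: the seller bears costs until goods are on board at the origin port; the buyer bears freight, insurance and all costs thereafter.
Seller's account: goods 18147.50 + export clearance 378.26 + origin terminal 169.00 = 18694.76
Buyer's account: freight 9110.80 + insurance 639.14 + destination terminal 738.72 + brokerage 258.01 + duty 804.92 + delivery 636.38 = 12187.97

Buyer's account: EUR 12187.97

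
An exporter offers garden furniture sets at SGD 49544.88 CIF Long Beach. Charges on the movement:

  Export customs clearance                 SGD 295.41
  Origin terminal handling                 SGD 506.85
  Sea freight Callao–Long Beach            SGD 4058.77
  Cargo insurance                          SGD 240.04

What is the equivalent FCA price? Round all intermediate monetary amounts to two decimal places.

FCA price: SGD 44739.22

Not relevant to the conversion: export clearance — on the seller under both CIF and FCA; already in the CIF price and stays in the FCA price.
From CIF to FCA, the seller no longer bears: origin terminal, freight, insurance.
FCA price = 49544.88 − 506.85 − 4058.77 − 240.04 = 44739.22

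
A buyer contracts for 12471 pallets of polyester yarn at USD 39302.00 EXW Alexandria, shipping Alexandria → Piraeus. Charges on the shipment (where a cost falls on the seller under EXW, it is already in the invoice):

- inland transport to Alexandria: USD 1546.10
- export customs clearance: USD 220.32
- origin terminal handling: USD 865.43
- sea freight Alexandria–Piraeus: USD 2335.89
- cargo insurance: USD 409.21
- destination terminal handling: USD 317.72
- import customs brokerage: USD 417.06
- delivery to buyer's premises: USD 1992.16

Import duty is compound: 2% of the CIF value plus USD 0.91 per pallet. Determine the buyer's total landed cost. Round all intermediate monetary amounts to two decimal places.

EXW: the seller makes goods available at their premises; the buyer bears all onward costs.
CIF value = EXW price + inland to port + export clearance + origin terminal + freight + insurance = 39302.00 + 1546.10 + 220.32 + 865.43 + 2335.89 + 409.21 = 44678.95
Ad valorem component: 44678.95 × 2% = 893.58
Specific component: 12471 × 0.91 = 11348.61
Import duty = 893.58 + 11348.61 = 12242.19
Buyer bears: inland to port 1546.10 + export clearance 220.32 + origin terminal 865.43 + freight 2335.89 + insurance 409.21 + destination terminal 317.72 + brokerage 417.06 + delivery 1992.16 + duty 12242.19 = 20346.08
Landed cost = invoice 39302.00 + 20346.08 = 59648.08

Total landed cost: USD 59648.08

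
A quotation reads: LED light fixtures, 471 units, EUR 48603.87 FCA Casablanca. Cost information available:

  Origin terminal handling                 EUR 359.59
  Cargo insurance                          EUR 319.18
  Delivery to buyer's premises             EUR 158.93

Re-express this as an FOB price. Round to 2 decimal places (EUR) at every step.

Not relevant to the conversion: insurance, delivery — on the buyer under both terms; not part of either seller's price.
From FCA to FOB, the seller additionally bears: origin terminal.
FOB price = 48603.87 + 359.59 = 48963.46

FOB price: EUR 48963.46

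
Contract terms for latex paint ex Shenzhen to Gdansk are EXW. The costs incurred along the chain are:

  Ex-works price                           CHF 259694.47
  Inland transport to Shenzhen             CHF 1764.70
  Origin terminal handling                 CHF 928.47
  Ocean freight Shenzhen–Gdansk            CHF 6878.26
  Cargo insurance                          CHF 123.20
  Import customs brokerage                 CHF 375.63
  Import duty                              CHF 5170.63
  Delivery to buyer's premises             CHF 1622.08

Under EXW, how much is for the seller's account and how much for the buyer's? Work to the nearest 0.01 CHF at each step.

EXW: the seller makes goods available at their premises; the buyer bears all onward costs.
Seller's account: goods 259694.47 = 259694.47
Buyer's account: inland to port 1764.70 + origin terminal 928.47 + freight 6878.26 + insurance 123.20 + brokerage 375.63 + duty 5170.63 + delivery 1622.08 = 16862.97

Seller: CHF 259694.47; buyer: CHF 16862.97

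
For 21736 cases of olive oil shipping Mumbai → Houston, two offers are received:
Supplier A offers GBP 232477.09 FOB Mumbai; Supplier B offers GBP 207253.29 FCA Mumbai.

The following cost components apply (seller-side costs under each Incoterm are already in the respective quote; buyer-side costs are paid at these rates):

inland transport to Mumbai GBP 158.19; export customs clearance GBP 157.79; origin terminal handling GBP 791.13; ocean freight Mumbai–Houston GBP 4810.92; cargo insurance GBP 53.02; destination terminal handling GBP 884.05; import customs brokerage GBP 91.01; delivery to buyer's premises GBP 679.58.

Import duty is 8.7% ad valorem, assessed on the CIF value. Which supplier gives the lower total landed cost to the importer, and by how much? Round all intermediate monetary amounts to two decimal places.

Supplier A (FOB):
CIF value = FOB price + freight + insurance = 232477.09 + 4810.92 + 53.02 = 237341.03
Import duty = 237341.03 × 8.7% = 20648.67
Buyer bears (A): 4810.92 + 53.02 + 884.05 + 91.01 + 679.58 = 6518.58
Landed cost (A) = invoice 232477.09 + 6518.58 + duty 20648.67 = 259644.34
Supplier B (FCA):
CIF value = FCA price + origin terminal + freight + insurance = 207253.29 + 791.13 + 4810.92 + 53.02 = 212908.36
Import duty = 212908.36 × 8.7% = 18523.03
Buyer bears (B): 791.13 + 4810.92 + 53.02 + 884.05 + 91.01 + 679.58 = 7309.71
Landed cost (B) = invoice 207253.29 + 7309.71 + duty 18523.03 = 233086.03
Difference = |259644.34 − 233086.03| = 26558.31

Supplier B is cheaper by GBP 26558.31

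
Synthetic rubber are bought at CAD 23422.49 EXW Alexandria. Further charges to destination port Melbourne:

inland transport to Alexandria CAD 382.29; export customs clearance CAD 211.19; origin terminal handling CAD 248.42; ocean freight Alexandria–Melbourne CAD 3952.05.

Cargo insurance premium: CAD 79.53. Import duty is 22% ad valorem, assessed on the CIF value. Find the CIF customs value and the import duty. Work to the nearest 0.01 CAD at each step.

CIF = EXW price + pre-shipment costs + freight + insurance
CIF = 23422.49 + 382.29 + 211.19 + 248.42 + 3952.05 + 79.53 = 28295.97
Import duty = 28295.97 × 22% = 6225.11

CIF value: CAD 28295.97; import duty: CAD 6225.11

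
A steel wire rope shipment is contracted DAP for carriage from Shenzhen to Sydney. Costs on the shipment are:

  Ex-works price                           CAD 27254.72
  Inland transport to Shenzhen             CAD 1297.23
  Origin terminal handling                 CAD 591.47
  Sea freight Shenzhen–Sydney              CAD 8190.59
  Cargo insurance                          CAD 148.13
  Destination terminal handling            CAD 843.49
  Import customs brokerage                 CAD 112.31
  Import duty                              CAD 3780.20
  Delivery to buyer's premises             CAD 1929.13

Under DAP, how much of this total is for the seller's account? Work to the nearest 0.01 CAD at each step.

DAP: the seller bears all costs to the named destination except import duty and clearance.
Seller's account: goods 27254.72 + inland to port 1297.23 + origin terminal 591.47 + freight 8190.59 + insurance 148.13 + destination terminal 843.49 + delivery 1929.13 = 40254.76
Buyer's account: brokerage 112.31 + duty 3780.20 = 3892.51

Seller's account: CAD 40254.76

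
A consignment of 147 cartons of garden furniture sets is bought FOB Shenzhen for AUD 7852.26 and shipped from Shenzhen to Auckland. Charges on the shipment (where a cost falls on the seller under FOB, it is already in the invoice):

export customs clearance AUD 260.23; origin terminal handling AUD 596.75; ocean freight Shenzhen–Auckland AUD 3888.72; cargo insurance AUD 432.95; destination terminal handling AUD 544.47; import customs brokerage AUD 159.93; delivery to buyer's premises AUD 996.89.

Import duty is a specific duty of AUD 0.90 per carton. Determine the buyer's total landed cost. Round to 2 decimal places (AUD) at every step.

FOB: the seller bears costs until goods are on board at the origin port; the buyer bears freight, insurance and all costs thereafter.
Already in the invoice (seller's account under FOB): export clearance, origin terminal — exclude.
CIF value = FOB price + freight + insurance = 7852.26 + 3888.72 + 432.95 = 12173.93
Import duty = 147 × 0.90 = 132.30
Buyer bears: freight 3888.72 + insurance 432.95 + destination terminal 544.47 + brokerage 159.93 + delivery 996.89 + duty 132.30 = 6155.26
Landed cost = invoice 7852.26 + 6155.26 = 14007.52

Total landed cost: AUD 14007.52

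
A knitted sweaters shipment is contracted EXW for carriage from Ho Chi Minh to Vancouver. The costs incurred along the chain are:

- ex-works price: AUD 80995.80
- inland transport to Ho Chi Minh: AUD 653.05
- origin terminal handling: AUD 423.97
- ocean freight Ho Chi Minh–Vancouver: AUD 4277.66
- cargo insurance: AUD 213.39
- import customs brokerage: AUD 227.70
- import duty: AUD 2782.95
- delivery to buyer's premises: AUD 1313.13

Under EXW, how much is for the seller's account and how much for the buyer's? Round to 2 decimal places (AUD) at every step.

Seller: AUD 80995.80; buyer: AUD 9891.85

EXW: the seller makes goods available at their premises; the buyer bears all onward costs.
Seller's account: goods 80995.80 = 80995.80
Buyer's account: inland to port 653.05 + origin terminal 423.97 + freight 4277.66 + insurance 213.39 + brokerage 227.70 + duty 2782.95 + delivery 1313.13 = 9891.85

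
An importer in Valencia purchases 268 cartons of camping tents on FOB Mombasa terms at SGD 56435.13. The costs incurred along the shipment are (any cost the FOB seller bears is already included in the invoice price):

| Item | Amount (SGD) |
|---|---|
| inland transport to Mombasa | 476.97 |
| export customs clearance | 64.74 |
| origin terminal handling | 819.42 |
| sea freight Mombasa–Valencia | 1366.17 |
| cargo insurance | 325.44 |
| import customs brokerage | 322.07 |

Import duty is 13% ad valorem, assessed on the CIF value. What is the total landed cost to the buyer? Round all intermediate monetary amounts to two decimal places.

Total landed cost: SGD 66005.29

FOB: the seller bears costs until goods are on board at the origin port; the buyer bears freight, insurance and all costs thereafter.
Already in the invoice (seller's account under FOB): inland to port, export clearance, origin terminal — exclude.
CIF value = FOB price + freight + insurance = 56435.13 + 1366.17 + 325.44 = 58126.74
Import duty = 58126.74 × 13% = 7556.48
Buyer bears: freight 1366.17 + insurance 325.44 + brokerage 322.07 + duty 7556.48 = 9570.16
Landed cost = invoice 56435.13 + 9570.16 = 66005.29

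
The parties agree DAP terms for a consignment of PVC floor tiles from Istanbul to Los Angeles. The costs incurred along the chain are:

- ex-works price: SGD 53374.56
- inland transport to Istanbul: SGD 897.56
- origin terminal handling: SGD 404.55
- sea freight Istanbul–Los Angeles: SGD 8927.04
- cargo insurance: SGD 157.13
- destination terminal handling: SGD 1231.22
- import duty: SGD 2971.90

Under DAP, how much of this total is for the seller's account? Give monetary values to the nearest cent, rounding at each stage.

DAP: the seller bears all costs to the named destination except import duty and clearance.
Seller's account: goods 53374.56 + inland to port 897.56 + origin terminal 404.55 + freight 8927.04 + insurance 157.13 + destination terminal 1231.22 = 64992.06
Buyer's account: duty 2971.90 = 2971.90

Seller's account: SGD 64992.06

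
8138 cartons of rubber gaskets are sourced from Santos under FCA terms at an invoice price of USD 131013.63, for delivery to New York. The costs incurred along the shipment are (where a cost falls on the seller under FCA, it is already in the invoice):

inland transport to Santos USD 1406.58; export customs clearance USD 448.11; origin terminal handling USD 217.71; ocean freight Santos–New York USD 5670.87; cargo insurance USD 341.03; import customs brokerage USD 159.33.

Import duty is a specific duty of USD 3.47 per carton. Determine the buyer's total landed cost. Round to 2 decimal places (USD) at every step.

FCA: the seller delivers export-cleared goods to the carrier; the buyer bears costs from that point.
Already in the invoice (seller's account under FCA): inland to port, export clearance — exclude.
CIF value = FCA price + origin terminal + freight + insurance = 131013.63 + 217.71 + 5670.87 + 341.03 = 137243.24
Import duty = 8138 × 3.47 = 28238.86
Buyer bears: origin terminal 217.71 + freight 5670.87 + insurance 341.03 + brokerage 159.33 + duty 28238.86 = 34627.80
Landed cost = invoice 131013.63 + 34627.80 = 165641.43

Total landed cost: USD 165641.43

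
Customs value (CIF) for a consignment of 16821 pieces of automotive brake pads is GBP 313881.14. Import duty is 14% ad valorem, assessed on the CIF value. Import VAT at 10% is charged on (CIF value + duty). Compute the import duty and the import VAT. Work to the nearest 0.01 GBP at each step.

Import duty: GBP 43943.36; import VAT: GBP 35782.45

Import duty = 313881.14 × 14% = 43943.36
VAT base = CIF + duty = 313881.14 + 43943.36 = 357824.50
Import VAT = 357824.50 × 10% = 35782.45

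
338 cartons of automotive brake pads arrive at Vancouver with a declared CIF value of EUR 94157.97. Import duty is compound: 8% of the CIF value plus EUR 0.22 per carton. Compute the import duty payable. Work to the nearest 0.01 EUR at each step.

Ad valorem component: 94157.97 × 8% = 7532.64
Specific component: 338 × 0.22 = 74.36
Import duty = 7532.64 + 74.36 = 7607.00

Import duty: EUR 7607.00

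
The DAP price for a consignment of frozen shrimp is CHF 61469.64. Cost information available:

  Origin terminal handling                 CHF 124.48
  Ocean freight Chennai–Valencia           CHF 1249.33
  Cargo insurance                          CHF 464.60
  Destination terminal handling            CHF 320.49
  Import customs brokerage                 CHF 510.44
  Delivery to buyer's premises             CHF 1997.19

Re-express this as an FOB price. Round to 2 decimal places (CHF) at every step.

Not relevant to the conversion: origin terminal — on the seller under both DAP and FOB; already in the DAP price and stays in the FOB price. brokerage — on the buyer under both terms; not part of either seller's price.
From DAP to FOB, the seller no longer bears: freight, insurance, destination terminal, delivery.
FOB price = 61469.64 − 1249.33 − 464.60 − 320.49 − 1997.19 = 57438.03

FOB price: CHF 57438.03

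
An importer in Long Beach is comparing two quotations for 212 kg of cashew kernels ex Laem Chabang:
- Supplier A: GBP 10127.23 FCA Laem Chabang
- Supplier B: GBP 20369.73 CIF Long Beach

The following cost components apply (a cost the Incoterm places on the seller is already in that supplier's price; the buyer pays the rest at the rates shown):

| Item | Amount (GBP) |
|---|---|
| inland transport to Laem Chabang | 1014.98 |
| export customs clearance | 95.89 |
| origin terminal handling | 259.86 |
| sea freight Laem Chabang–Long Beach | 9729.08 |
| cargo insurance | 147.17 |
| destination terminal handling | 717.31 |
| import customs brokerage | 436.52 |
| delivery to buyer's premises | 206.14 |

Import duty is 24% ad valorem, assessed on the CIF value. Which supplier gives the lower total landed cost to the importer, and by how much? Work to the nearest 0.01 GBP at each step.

Supplier A is cheaper by GBP 131.93

Supplier A (FCA):
CIF value = FCA price + origin terminal + freight + insurance = 10127.23 + 259.86 + 9729.08 + 147.17 = 20263.34
Import duty = 20263.34 × 24% = 4863.20
Buyer bears (A): 259.86 + 9729.08 + 147.17 + 717.31 + 436.52 + 206.14 = 11496.08
Landed cost (A) = invoice 10127.23 + 11496.08 + duty 4863.20 = 26486.51
Supplier B (CIF):
The CIF price already equals the CIF value: 20369.73
Import duty = 20369.73 × 24% = 4888.74
Buyer bears (B): 717.31 + 436.52 + 206.14 = 1359.97
Landed cost (B) = invoice 20369.73 + 1359.97 + duty 4888.74 = 26618.44
Difference = |26486.51 − 26618.44| = 131.93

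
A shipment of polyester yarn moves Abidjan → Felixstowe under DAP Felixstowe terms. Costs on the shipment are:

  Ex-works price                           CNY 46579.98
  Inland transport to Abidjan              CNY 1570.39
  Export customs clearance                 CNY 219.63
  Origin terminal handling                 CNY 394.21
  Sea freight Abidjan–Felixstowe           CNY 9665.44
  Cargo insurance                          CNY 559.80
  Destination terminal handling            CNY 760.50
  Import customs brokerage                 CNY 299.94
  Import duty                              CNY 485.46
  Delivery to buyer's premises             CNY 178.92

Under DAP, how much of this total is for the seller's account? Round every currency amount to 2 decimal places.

Seller's account: CNY 59928.87

DAP: the seller bears all costs to the named destination except import duty and clearance.
Seller's account: goods 46579.98 + inland to port 1570.39 + export clearance 219.63 + origin terminal 394.21 + freight 9665.44 + insurance 559.80 + destination terminal 760.50 + delivery 178.92 = 59928.87
Buyer's account: brokerage 299.94 + duty 485.46 = 785.40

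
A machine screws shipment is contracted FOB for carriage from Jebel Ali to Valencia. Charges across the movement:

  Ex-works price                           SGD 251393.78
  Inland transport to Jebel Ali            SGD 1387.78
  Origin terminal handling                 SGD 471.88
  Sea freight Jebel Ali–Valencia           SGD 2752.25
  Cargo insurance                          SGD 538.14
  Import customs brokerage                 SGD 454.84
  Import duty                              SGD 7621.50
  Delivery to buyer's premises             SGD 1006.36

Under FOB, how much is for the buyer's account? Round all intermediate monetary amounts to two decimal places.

FOB: the seller bears costs until goods are on board at the origin port; the buyer bears freight, insurance and all costs thereafter.
Seller's account: goods 251393.78 + inland to port 1387.78 + origin terminal 471.88 = 253253.44
Buyer's account: freight 2752.25 + insurance 538.14 + brokerage 454.84 + duty 7621.50 + delivery 1006.36 = 12373.09

Buyer's account: SGD 12373.09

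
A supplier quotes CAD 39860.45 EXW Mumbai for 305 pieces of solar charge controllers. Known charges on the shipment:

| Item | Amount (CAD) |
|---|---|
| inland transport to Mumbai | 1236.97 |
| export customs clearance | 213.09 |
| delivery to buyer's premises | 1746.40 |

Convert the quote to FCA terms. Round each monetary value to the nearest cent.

FCA price: CAD 41310.51

Not relevant to the conversion: delivery — on the buyer under both terms; not part of either seller's price.
From EXW to FCA, the seller additionally bears: inland to port, export clearance.
FCA price = 39860.45 + 1236.97 + 213.09 = 41310.51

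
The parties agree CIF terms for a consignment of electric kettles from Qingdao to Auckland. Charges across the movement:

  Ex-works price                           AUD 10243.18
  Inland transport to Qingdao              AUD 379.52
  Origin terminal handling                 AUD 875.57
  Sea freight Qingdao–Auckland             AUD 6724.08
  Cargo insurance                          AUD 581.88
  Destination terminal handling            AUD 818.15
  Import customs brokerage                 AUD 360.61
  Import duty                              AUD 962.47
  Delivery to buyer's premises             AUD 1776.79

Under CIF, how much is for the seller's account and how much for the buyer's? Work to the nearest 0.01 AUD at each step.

CIF: the seller pays costs through ocean freight and marine insurance to the destination port.
Seller's account: goods 10243.18 + inland to port 379.52 + origin terminal 875.57 + freight 6724.08 + insurance 581.88 = 18804.23
Buyer's account: destination terminal 818.15 + brokerage 360.61 + duty 962.47 + delivery 1776.79 = 3918.02

Seller: AUD 18804.23; buyer: AUD 3918.02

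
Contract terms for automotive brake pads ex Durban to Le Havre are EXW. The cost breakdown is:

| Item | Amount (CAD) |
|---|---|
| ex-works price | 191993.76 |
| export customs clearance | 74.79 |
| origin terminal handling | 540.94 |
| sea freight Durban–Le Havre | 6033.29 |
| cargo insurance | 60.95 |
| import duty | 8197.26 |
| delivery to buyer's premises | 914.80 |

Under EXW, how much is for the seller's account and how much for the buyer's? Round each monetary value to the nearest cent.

Seller: CAD 191993.76; buyer: CAD 15822.03

EXW: the seller makes goods available at their premises; the buyer bears all onward costs.
Seller's account: goods 191993.76 = 191993.76
Buyer's account: export clearance 74.79 + origin terminal 540.94 + freight 6033.29 + insurance 60.95 + duty 8197.26 + delivery 914.80 = 15822.03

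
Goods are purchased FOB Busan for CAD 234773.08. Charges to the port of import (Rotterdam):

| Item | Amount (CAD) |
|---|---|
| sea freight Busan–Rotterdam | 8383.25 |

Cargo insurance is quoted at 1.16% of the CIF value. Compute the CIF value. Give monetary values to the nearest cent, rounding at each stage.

Let C be the CIF value. C = FOB price + freight + 1.16% × C
C − 1.16% × C = 234773.08 + 8383.25
0.9884 × C = 243156.33
C = 243156.33 / 0.9884 = 246010.05
Insurance premium = 1.16% × 246010.05 = 2853.72

CIF value: CAD 246010.05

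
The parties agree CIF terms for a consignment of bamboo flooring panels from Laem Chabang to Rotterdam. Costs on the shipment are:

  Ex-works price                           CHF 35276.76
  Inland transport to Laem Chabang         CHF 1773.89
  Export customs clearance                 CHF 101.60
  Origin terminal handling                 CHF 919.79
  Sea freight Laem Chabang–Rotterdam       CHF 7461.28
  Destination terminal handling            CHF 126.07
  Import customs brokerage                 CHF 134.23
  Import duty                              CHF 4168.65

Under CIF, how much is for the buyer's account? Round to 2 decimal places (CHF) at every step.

CIF: the seller pays costs through ocean freight and marine insurance to the destination port.
Seller's account: goods 35276.76 + inland to port 1773.89 + export clearance 101.60 + origin terminal 919.79 + freight 7461.28 = 45533.32
Buyer's account: destination terminal 126.07 + brokerage 134.23 + duty 4168.65 = 4428.95

Buyer's account: CHF 4428.95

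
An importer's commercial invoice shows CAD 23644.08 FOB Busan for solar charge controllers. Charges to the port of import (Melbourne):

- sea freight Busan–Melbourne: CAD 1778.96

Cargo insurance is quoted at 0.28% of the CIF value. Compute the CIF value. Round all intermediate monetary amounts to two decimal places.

Let C be the CIF value. C = FOB price + freight + 0.28% × C
C − 0.28% × C = 23644.08 + 1778.96
0.9972 × C = 25423.04
C = 25423.04 / 0.9972 = 25494.42
Insurance premium = 0.28% × 25494.42 = 71.38

CIF value: CAD 25494.42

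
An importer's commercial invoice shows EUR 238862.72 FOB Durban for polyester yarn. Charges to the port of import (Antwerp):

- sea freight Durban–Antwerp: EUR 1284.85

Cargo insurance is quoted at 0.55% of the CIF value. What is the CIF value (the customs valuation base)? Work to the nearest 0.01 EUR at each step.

Let C be the CIF value. C = FOB price + freight + 0.55% × C
C − 0.55% × C = 238862.72 + 1284.85
0.9945 × C = 240147.57
C = 240147.57 / 0.9945 = 241475.69
Insurance premium = 0.55% × 241475.69 = 1328.12

CIF value: EUR 241475.69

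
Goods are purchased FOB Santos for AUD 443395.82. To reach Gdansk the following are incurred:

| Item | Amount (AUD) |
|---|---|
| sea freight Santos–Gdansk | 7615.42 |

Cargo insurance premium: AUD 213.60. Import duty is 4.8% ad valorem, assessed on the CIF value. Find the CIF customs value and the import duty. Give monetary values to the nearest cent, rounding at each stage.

CIF value: AUD 451224.84; import duty: AUD 21658.79

CIF = FOB price + freight + insurance
CIF = 443395.82 + 7615.42 + 213.60 = 451224.84
Import duty = 451224.84 × 4.8% = 21658.79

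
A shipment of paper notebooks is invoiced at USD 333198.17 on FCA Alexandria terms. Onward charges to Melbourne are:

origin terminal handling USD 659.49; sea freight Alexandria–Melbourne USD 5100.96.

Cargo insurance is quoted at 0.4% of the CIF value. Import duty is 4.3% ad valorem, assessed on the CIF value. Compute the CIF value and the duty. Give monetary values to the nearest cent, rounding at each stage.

Let C be the CIF value. C = FCA price + pre-shipment costs + freight + 0.4% × C
C − 0.4% × C = 333198.17 + 659.49 + 5100.96
0.996 × C = 338958.62
C = 338958.62 / 0.996 = 340319.90
Insurance premium = 0.4% × 340319.90 = 1361.28
Import duty = 340319.90 × 4.3% = 14633.76

CIF value: USD 340319.90; import duty: USD 14633.76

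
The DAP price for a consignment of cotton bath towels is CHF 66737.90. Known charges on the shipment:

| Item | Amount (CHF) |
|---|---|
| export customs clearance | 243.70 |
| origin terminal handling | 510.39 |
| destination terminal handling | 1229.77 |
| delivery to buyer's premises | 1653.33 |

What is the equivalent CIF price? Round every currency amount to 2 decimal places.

Not relevant to the conversion: export clearance, origin terminal — on the seller under both DAP and CIF; already in the DAP price and stays in the CIF price.
From DAP to CIF, the seller no longer bears: destination terminal, delivery.
CIF price = 66737.90 − 1229.77 − 1653.33 = 63854.80

CIF price: CHF 63854.80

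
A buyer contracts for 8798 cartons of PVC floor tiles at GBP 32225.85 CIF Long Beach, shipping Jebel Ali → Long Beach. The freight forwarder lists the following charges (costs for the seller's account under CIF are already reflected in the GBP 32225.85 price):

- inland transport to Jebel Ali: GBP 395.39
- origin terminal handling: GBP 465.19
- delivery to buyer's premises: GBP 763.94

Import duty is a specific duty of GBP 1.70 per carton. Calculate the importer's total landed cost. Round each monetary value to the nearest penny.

CIF: the seller pays costs through ocean freight and marine insurance to the destination port.
Already in the invoice (seller's account under CIF): inland to port, origin terminal — exclude.
The CIF price already equals the CIF value: 32225.85
Import duty = 8798 × 1.70 = 14956.60
Buyer bears: delivery 763.94 + duty 14956.60 = 15720.54
Landed cost = invoice 32225.85 + 15720.54 = 47946.39

Total landed cost: GBP 47946.39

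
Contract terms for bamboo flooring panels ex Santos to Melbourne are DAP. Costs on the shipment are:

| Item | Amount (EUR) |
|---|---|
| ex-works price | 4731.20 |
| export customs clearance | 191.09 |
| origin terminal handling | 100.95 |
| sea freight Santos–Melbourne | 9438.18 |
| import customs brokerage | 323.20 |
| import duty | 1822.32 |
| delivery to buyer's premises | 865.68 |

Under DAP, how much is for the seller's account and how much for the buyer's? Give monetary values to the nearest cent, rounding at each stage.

DAP: the seller bears all costs to the named destination except import duty and clearance.
Seller's account: goods 4731.20 + export clearance 191.09 + origin terminal 100.95 + freight 9438.18 + delivery 865.68 = 15327.10
Buyer's account: brokerage 323.20 + duty 1822.32 = 2145.52

Seller: EUR 15327.10; buyer: EUR 2145.52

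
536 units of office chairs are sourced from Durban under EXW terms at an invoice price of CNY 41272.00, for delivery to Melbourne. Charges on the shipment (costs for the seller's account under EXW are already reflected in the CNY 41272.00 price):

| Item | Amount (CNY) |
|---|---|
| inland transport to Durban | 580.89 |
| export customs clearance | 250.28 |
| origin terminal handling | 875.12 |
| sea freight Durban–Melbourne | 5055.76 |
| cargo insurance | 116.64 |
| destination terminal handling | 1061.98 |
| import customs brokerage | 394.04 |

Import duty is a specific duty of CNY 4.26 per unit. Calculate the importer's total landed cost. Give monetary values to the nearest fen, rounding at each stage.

EXW: the seller makes goods available at their premises; the buyer bears all onward costs.
CIF value = EXW price + inland to port + export clearance + origin terminal + freight + insurance = 41272.00 + 580.89 + 250.28 + 875.12 + 5055.76 + 116.64 = 48150.69
Import duty = 536 × 4.26 = 2283.36
Buyer bears: inland to port 580.89 + export clearance 250.28 + origin terminal 875.12 + freight 5055.76 + insurance 116.64 + destination terminal 1061.98 + brokerage 394.04 + duty 2283.36 = 10618.07
Landed cost = invoice 41272.00 + 10618.07 = 51890.07

Total landed cost: CNY 51890.07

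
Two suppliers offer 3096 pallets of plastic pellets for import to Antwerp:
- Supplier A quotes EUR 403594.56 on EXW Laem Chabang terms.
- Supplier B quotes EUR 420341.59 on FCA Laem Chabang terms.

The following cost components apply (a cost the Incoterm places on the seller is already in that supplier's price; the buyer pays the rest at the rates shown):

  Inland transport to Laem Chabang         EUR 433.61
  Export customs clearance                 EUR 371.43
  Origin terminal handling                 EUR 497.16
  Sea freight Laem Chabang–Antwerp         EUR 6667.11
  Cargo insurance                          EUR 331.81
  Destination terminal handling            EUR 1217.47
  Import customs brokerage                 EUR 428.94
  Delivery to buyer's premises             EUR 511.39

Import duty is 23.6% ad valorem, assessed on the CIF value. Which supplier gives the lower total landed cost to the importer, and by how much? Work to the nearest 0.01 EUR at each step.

Supplier A is cheaper by EUR 19704.30

Supplier A (EXW):
CIF value = EXW price + inland to port + export clearance + origin terminal + freight + insurance = 403594.56 + 433.61 + 371.43 + 497.16 + 6667.11 + 331.81 = 411895.68
Import duty = 411895.68 × 23.6% = 97207.38
Buyer bears (A): 433.61 + 371.43 + 497.16 + 6667.11 + 331.81 + 1217.47 + 428.94 + 511.39 = 10458.92
Landed cost (A) = invoice 403594.56 + 10458.92 + duty 97207.38 = 511260.86
Supplier B (FCA):
CIF value = FCA price + origin terminal + freight + insurance = 420341.59 + 497.16 + 6667.11 + 331.81 = 427837.67
Import duty = 427837.67 × 23.6% = 100969.69
Buyer bears (B): 497.16 + 6667.11 + 331.81 + 1217.47 + 428.94 + 511.39 = 9653.88
Landed cost (B) = invoice 420341.59 + 9653.88 + duty 100969.69 = 530965.16
Difference = |511260.86 − 530965.16| = 19704.30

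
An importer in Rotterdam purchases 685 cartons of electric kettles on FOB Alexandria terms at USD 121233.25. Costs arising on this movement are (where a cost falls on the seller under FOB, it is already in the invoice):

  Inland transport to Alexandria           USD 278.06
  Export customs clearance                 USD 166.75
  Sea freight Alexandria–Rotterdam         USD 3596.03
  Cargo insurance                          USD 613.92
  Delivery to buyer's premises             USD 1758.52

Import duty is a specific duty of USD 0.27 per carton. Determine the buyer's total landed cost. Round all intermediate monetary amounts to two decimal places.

Total landed cost: USD 127386.67

FOB: the seller bears costs until goods are on board at the origin port; the buyer bears freight, insurance and all costs thereafter.
Already in the invoice (seller's account under FOB): inland to port, export clearance — exclude.
CIF value = FOB price + freight + insurance = 121233.25 + 3596.03 + 613.92 = 125443.20
Import duty = 685 × 0.27 = 184.95
Buyer bears: freight 3596.03 + insurance 613.92 + delivery 1758.52 + duty 184.95 = 6153.42
Landed cost = invoice 121233.25 + 6153.42 = 127386.67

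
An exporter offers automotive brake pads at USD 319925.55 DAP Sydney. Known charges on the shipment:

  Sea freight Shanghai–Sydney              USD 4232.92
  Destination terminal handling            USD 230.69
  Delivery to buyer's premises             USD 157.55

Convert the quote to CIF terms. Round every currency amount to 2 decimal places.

Not relevant to the conversion: freight — on the seller under both DAP and CIF; already in the DAP price and stays in the CIF price.
From DAP to CIF, the seller no longer bears: destination terminal, delivery.
CIF price = 319925.55 − 230.69 − 157.55 = 319537.31

CIF price: USD 319537.31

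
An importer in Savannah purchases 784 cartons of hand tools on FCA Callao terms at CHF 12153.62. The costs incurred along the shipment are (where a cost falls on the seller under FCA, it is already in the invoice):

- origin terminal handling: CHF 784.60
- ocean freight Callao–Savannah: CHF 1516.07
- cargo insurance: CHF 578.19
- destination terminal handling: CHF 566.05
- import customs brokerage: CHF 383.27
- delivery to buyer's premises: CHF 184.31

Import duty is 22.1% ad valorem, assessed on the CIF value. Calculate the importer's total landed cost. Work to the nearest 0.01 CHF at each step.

FCA: the seller delivers export-cleared goods to the carrier; the buyer bears costs from that point.
CIF value = FCA price + origin terminal + freight + insurance = 12153.62 + 784.60 + 1516.07 + 578.19 = 15032.48
Import duty = 15032.48 × 22.1% = 3322.18
Buyer bears: origin terminal 784.60 + freight 1516.07 + insurance 578.19 + destination terminal 566.05 + brokerage 383.27 + delivery 184.31 + duty 3322.18 = 7334.67
Landed cost = invoice 12153.62 + 7334.67 = 19488.29

Total landed cost: CHF 19488.29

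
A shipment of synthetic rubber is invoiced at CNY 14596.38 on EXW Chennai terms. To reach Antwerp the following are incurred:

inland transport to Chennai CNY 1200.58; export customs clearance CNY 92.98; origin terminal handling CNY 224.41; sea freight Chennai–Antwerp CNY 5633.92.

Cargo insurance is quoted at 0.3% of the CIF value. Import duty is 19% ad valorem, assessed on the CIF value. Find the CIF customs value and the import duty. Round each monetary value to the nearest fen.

CIF value: CNY 21813.71; import duty: CNY 4144.60

Let C be the CIF value. C = EXW price + pre-shipment costs + freight + 0.3% × C
C − 0.3% × C = 14596.38 + 1200.58 + 92.98 + 224.41 + 5633.92
0.997 × C = 21748.27
C = 21748.27 / 0.997 = 21813.71
Insurance premium = 0.3% × 21813.71 = 65.44
Import duty = 21813.71 × 19% = 4144.60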